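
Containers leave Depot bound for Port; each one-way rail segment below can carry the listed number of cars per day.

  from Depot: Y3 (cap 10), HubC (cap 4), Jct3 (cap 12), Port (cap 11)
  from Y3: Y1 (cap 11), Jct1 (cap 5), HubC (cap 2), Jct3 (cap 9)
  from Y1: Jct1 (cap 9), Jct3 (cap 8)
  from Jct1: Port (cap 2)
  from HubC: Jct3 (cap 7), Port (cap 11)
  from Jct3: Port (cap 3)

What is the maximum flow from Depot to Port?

Augment Depot→Port: bottleneck 11, flow now 11.
Augment Depot→HubC→Port: bottleneck 4, flow now 15.
Augment Depot→Jct3→Port: bottleneck 3, flow now 18.
Augment Depot→Y3→Jct1→Port: bottleneck 2, flow now 20.
Augment Depot→Y3→HubC→Port: bottleneck 2, flow now 22.
No augmenting path remains; maximum flow = 22.
In the residual graph, reachable from Depot: {Depot, Y3, Y1, Jct1, Jct3}.
Min-cut edges: Depot→HubC (4), Depot→Port (11), Y3→HubC (2), Jct1→Port (2), Jct3→Port (3); capacity 4 + 11 + 2 + 2 + 3 = 22.
This cut is saturated, so no flow can exceed 22.

22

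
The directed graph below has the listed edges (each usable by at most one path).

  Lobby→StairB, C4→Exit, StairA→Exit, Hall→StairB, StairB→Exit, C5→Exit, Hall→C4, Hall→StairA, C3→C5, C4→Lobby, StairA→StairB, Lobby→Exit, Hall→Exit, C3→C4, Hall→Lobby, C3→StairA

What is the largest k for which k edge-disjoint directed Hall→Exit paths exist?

5

Assign every edge capacity 1; by Menger, the answer equals the max flow.
Path Hall→Exit (+1); total 1.
Path Hall→StairA→Exit (+1); total 2.
Path Hall→Lobby→Exit (+1); total 3.
Path Hall→StairB→Exit (+1); total 4.
Path Hall→C4→Exit (+1); total 5.
No residual Hall→Exit path; max flow = 5.
Certifying cut of size 5: {Hall→C4, Hall→Exit, Hall→Lobby, Hall→StairA, Hall→StairB}.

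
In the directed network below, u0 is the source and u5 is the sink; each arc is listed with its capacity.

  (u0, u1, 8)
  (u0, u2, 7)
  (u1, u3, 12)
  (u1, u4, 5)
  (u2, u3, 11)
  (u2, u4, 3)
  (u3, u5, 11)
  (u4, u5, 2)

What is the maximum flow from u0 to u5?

13

Augment u0→u1→u3→u5: bottleneck 8, flow now 8.
Augment u0→u2→u3→u5: bottleneck 3, flow now 11.
Augment u0→u2→u4→u5: bottleneck 2, flow now 13.
No augmenting path remains; maximum flow = 13.
In the residual graph, reachable from u0: {u0, u1, u2, u3, u4}.
Min-cut edges: u3→u5 (11), u4→u5 (2); capacity 11 + 2 = 13.
This cut is saturated, so no flow can exceed 13.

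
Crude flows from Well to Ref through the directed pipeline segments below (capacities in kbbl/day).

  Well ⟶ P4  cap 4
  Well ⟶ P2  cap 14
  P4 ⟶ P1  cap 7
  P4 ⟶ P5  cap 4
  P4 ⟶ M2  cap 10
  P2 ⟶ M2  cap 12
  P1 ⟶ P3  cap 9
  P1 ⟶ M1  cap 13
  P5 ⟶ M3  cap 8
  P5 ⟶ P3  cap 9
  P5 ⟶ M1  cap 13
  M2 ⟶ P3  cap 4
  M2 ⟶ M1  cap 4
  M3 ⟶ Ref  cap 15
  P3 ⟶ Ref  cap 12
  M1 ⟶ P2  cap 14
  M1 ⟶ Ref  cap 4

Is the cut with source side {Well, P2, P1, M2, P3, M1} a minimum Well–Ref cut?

Given cut capacity: 4 + 12 + 4 = 20.
Augment Well→P4→P1→P3→Ref: bottleneck 4, flow now 4.
Augment Well→P2→M2→P3→Ref: bottleneck 4, flow now 8.
Augment Well→P2→M2→M1→Ref: bottleneck 4, flow now 12.
No augmenting path remains; maximum flow = 12.
In the residual graph, reachable from Well: {Well, P2, M2}.
Min-cut edges: Well→P4 (4), M2→P3 (4), M2→M1 (4); capacity 4 + 4 + 4 = 12.
Cut capacity 20 exceeds the max flow 12, so it is not minimum.

No — its capacity is 20, but the minimum cut has capacity 12.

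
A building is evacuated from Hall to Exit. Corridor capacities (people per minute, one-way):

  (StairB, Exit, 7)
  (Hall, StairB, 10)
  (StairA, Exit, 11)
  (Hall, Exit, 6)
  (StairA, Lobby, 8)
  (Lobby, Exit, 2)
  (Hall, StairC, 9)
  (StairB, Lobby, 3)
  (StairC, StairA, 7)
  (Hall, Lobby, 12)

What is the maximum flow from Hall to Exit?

Augment Hall→Exit: bottleneck 6, flow now 6.
Augment Hall→StairB→Exit: bottleneck 7, flow now 13.
Augment Hall→Lobby→Exit: bottleneck 2, flow now 15.
Augment Hall→StairC→StairA→Exit: bottleneck 7, flow now 22.
No augmenting path remains; maximum flow = 22.
In the residual graph, reachable from Hall: {Hall, StairC, StairB, Lobby}.
Min-cut edges: Hall→Exit (6), StairC→StairA (7), StairB→Exit (7), Lobby→Exit (2); capacity 6 + 7 + 7 + 2 = 22.
This cut is saturated, so no flow can exceed 22.

22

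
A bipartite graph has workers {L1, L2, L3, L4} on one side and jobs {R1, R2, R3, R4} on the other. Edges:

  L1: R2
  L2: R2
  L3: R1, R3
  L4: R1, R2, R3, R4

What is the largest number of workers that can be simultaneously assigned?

3

Unit-capacity flow: source→left, listed edges, right→sink; max matching = max flow.
Augmenting path L1→R2 (+1); matched 1.
Augmenting path L3→R1 (+1); matched 2.
Augmenting path L4→R3 (+1); matched 3.
No augmenting path remains; maximum matching = 3.
König certificate: {L3, L4, R2} is a vertex cover of size 3 (every listed pair touches it), so no matching can be larger.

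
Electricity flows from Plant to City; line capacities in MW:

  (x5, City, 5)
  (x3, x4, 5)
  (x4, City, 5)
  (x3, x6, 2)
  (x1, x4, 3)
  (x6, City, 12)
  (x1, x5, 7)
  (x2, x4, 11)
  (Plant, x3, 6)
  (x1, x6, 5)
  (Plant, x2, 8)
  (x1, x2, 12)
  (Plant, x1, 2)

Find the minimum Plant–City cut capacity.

Augment Plant→x1→x4→City: bottleneck 2, flow now 2.
Augment Plant→x2→x4→City: bottleneck 3, flow now 5.
Augment Plant→x3→x6→City: bottleneck 2, flow now 7.
Augment Plant→x2→x4→x1→x5→City: bottleneck 2, flow now 9. (uses reverse residual edge)
No augmenting path remains; maximum flow = 9.
By max-flow min-cut, the minimum cut capacity equals the max flow.
In the residual graph, reachable from Plant: {Plant, x2, x3, x4}.
Min-cut edges: Plant→x1 (2), x3→x6 (2), x4→City (5); capacity 2 + 2 + 5 = 9.

9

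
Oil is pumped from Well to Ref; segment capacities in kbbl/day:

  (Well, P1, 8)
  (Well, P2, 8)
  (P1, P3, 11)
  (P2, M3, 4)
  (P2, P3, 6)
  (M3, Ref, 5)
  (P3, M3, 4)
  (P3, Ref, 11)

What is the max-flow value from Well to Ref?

Augment Well→P1→P3→Ref: bottleneck 8, flow now 8.
Augment Well→P2→M3→Ref: bottleneck 4, flow now 12.
Augment Well→P2→P3→Ref: bottleneck 3, flow now 15.
Augment Well→P2→P3→M3→Ref: bottleneck 1, flow now 16.
No augmenting path remains; maximum flow = 16.
In the residual graph, reachable from Well: {Well}.
Min-cut edges: Well→P1 (8), Well→P2 (8); capacity 8 + 8 = 16.
This cut is saturated, so no flow can exceed 16.

16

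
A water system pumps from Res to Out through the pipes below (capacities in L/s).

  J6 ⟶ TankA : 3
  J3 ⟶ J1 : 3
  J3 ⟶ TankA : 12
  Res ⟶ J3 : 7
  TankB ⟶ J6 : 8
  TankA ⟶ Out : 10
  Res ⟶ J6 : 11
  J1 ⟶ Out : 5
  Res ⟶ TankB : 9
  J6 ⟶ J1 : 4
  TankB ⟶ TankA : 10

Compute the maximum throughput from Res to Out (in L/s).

15

Augment Res→J3→TankA→Out: bottleneck 7, flow now 7.
Augment Res→J6→TankA→Out: bottleneck 3, flow now 10.
Augment Res→J6→J1→Out: bottleneck 4, flow now 14.
Augment Res→TankB→TankA→J3→J1→Out: bottleneck 1, flow now 15. (uses reverse residual edge)
No augmenting path remains; maximum flow = 15.
In the residual graph, reachable from Res: {Res, J3, J6, TankB, TankA, J1}.
Min-cut edges: TankA→Out (10), J1→Out (5); capacity 10 + 5 = 15.
This cut is saturated, so no flow can exceed 15.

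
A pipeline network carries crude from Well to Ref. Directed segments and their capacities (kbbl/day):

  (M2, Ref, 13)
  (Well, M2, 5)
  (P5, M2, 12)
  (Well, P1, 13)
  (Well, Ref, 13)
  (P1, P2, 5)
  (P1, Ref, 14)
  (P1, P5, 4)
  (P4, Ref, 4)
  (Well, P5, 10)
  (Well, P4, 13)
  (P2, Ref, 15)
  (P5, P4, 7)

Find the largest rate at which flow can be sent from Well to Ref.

43

Augment Well→Ref: bottleneck 13, flow now 13.
Augment Well→P1→Ref: bottleneck 13, flow now 26.
Augment Well→M2→Ref: bottleneck 5, flow now 31.
Augment Well→P4→Ref: bottleneck 4, flow now 35.
Augment Well→P5→M2→Ref: bottleneck 8, flow now 43.
No augmenting path remains; maximum flow = 43.
In the residual graph, reachable from Well: {Well, P5, M2, P4}.
Min-cut edges: Well→P1 (13), Well→Ref (13), M2→Ref (13), P4→Ref (4); capacity 13 + 13 + 13 + 4 = 43.
This cut is saturated, so no flow can exceed 43.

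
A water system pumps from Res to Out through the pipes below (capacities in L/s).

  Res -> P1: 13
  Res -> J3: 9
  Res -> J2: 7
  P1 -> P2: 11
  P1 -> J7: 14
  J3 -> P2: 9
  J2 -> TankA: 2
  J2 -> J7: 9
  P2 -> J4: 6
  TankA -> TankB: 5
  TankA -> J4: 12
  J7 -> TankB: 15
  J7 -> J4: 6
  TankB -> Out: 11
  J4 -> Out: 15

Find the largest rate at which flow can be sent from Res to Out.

Augment Res→P1→P2→J4→Out: bottleneck 6, flow now 6.
Augment Res→P1→J7→TankB→Out: bottleneck 7, flow now 13.
Augment Res→J2→TankA→TankB→Out: bottleneck 2, flow now 15.
Augment Res→J2→J7→TankB→Out: bottleneck 2, flow now 17.
Augment Res→J2→J7→J4→Out: bottleneck 3, flow now 20.
Augment Res→J3→P2→P1→J7→J4→Out: bottleneck 3, flow now 23. (uses reverse residual edge)
Augment Res→J3→P2→P1→J7→TankB→TankA→J4→Out: bottleneck 2, flow now 25. (uses reverse residual edge)
No augmenting path remains; maximum flow = 25.
In the residual graph, reachable from Res: {Res, P1, J3, J2, P2, J7, TankB}.
Min-cut edges: J2→TankA (2), P2→J4 (6), J7→J4 (6), TankB→Out (11); capacity 2 + 6 + 6 + 11 = 25.
This cut is saturated, so no flow can exceed 25.

25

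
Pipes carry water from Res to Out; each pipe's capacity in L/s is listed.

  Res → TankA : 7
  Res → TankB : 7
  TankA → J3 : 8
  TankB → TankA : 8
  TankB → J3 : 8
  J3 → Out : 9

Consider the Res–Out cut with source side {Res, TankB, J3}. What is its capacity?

Edges leaving {Res, TankB, J3}: Res→TankA (7), TankB→TankA (8), J3→Out (9).
Cut capacity = 7 + 8 + 9 = 24.

24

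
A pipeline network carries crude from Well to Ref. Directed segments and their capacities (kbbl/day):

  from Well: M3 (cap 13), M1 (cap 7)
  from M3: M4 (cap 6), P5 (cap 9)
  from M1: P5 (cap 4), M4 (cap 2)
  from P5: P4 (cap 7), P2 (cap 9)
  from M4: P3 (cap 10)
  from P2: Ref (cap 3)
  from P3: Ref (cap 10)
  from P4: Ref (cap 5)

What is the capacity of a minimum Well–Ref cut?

16

Augment Well→M3→P5→P2→Ref: bottleneck 3, flow now 3.
Augment Well→M3→P5→P4→Ref: bottleneck 5, flow now 8.
Augment Well→M3→M4→P3→Ref: bottleneck 5, flow now 13.
Augment Well→M1→M4→P3→Ref: bottleneck 2, flow now 15.
Augment Well→M1→P5→M3→M4→P3→Ref: bottleneck 1, flow now 16. (uses reverse residual edge)
No augmenting path remains; maximum flow = 16.
By max-flow min-cut, the minimum cut capacity equals the max flow.
In the residual graph, reachable from Well: {Well, M3, M1, P5, P2, P4}.
Min-cut edges: M3→M4 (6), M1→M4 (2), P2→Ref (3), P4→Ref (5); capacity 6 + 2 + 3 + 5 = 16.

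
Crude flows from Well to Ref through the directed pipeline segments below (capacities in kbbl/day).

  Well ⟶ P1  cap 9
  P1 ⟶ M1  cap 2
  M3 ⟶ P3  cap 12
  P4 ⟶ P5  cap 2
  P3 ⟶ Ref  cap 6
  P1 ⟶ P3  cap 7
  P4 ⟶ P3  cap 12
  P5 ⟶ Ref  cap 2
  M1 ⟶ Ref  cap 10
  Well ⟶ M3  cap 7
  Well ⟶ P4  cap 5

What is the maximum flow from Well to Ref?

Augment Well→M3→P3→Ref: bottleneck 6, flow now 6.
Augment Well→P1→M1→Ref: bottleneck 2, flow now 8.
Augment Well→P4→P5→Ref: bottleneck 2, flow now 10.
No augmenting path remains; maximum flow = 10.
In the residual graph, reachable from Well: {Well, M3, P1, P4, P3}.
Min-cut edges: P1→M1 (2), P4→P5 (2), P3→Ref (6); capacity 2 + 2 + 6 = 10.
This cut is saturated, so no flow can exceed 10.

10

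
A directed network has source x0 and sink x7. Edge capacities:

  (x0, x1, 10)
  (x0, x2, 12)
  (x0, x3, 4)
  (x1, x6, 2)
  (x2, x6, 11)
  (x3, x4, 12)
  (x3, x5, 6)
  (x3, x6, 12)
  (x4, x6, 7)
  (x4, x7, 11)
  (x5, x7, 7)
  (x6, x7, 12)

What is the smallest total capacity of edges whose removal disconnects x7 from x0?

16

Augment x0→x1→x6→x7: bottleneck 2, flow now 2.
Augment x0→x2→x6→x7: bottleneck 10, flow now 12.
Augment x0→x3→x4→x7: bottleneck 4, flow now 16.
No augmenting path remains; maximum flow = 16.
By max-flow min-cut, the minimum cut capacity equals the max flow.
In the residual graph, reachable from x0: {x0, x1, x2, x6}.
Min-cut edges: x0→x3 (4), x6→x7 (12); capacity 4 + 12 = 16.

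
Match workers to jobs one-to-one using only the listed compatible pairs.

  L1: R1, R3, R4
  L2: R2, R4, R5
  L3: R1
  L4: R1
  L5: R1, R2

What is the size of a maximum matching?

Unit-capacity flow: source→left, listed edges, right→sink; max matching = max flow.
Augmenting path L1→R1 (+1); matched 1.
Augmenting path L2→R2 (+1); matched 2.
Augmenting path L3→R1→L1→R3 (+1); matched 3.
Augmenting path L5→R2→L2→R4 (+1); matched 4.
No augmenting path remains; maximum matching = 4.
König certificate: {L1, L2, L5, R1} is a vertex cover of size 4 (every listed pair touches it), so no matching can be larger.

4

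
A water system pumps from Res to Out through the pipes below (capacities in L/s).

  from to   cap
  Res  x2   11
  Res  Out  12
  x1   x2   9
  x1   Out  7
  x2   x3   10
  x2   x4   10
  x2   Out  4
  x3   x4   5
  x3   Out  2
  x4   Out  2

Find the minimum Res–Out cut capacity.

20

Augment Res→Out: bottleneck 12, flow now 12.
Augment Res→x2→Out: bottleneck 4, flow now 16.
Augment Res→x2→x3→Out: bottleneck 2, flow now 18.
Augment Res→x2→x4→Out: bottleneck 2, flow now 20.
No augmenting path remains; maximum flow = 20.
By max-flow min-cut, the minimum cut capacity equals the max flow.
In the residual graph, reachable from Res: {Res, x2, x3, x4}.
Min-cut edges: Res→Out (12), x2→Out (4), x3→Out (2), x4→Out (2); capacity 12 + 4 + 2 + 2 = 20.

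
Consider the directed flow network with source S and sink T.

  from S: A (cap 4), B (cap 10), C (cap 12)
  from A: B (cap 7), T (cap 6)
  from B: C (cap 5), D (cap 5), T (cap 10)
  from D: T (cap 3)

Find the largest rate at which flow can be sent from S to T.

14

Augment S→A→T: bottleneck 4, flow now 4.
Augment S→B→T: bottleneck 10, flow now 14.
No augmenting path remains; maximum flow = 14.
In the residual graph, reachable from S: {S, C}.
Min-cut edges: S→A (4), S→B (10); capacity 4 + 10 = 14.
This cut is saturated, so no flow can exceed 14.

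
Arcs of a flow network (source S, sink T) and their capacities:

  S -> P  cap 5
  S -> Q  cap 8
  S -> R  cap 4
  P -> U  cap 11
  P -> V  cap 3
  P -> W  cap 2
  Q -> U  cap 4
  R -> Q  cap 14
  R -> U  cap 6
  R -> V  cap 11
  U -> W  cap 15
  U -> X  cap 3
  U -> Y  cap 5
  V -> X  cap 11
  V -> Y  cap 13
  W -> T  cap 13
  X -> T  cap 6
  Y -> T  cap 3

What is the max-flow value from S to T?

13

Augment S→P→W→T: bottleneck 2, flow now 2.
Augment S→P→U→W→T: bottleneck 3, flow now 5.
Augment S→Q→U→W→T: bottleneck 4, flow now 9.
Augment S→R→U→W→T: bottleneck 4, flow now 13.
No augmenting path remains; maximum flow = 13.
In the residual graph, reachable from S: {S, Q}.
Min-cut edges: S→P (5), S→R (4), Q→U (4); capacity 5 + 4 + 4 = 13.
This cut is saturated, so no flow can exceed 13.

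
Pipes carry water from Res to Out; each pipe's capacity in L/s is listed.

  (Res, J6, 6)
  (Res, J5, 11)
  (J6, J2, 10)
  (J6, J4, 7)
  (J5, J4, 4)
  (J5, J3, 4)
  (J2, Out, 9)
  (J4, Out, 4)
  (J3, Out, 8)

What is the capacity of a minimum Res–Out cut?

14

Augment Res→J6→J2→Out: bottleneck 6, flow now 6.
Augment Res→J5→J4→Out: bottleneck 4, flow now 10.
Augment Res→J5→J3→Out: bottleneck 4, flow now 14.
No augmenting path remains; maximum flow = 14.
By max-flow min-cut, the minimum cut capacity equals the max flow.
In the residual graph, reachable from Res: {Res, J5}.
Min-cut edges: Res→J6 (6), J5→J4 (4), J5→J3 (4); capacity 6 + 4 + 4 = 14.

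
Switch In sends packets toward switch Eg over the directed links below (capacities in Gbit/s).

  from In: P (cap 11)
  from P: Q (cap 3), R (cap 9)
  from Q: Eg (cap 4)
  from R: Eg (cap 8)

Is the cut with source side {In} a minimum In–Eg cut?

Yes — it is a minimum cut (capacity 11).

Given cut capacity: 11 = 11.
Augment In→P→Q→Eg: bottleneck 3, flow now 3.
Augment In→P→R→Eg: bottleneck 8, flow now 11.
No augmenting path remains; maximum flow = 11.
Cut capacity 11 equals the max flow, so it is a minimum cut.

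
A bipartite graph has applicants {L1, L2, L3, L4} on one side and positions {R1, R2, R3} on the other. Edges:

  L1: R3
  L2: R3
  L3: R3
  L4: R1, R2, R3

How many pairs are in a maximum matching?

Unit-capacity flow: source→left, listed edges, right→sink; max matching = max flow.
Augmenting path L1→R3 (+1); matched 1.
Augmenting path L4→R1 (+1); matched 2.
No augmenting path remains; maximum matching = 2.
König certificate: {L4, R3} is a vertex cover of size 2 (every listed pair touches it), so no matching can be larger.

2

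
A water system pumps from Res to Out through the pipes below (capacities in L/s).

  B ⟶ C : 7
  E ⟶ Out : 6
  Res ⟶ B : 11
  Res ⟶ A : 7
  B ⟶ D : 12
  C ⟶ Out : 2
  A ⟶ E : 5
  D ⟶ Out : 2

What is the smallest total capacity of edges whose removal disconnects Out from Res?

9

Augment Res→A→E→Out: bottleneck 5, flow now 5.
Augment Res→B→C→Out: bottleneck 2, flow now 7.
Augment Res→B→D→Out: bottleneck 2, flow now 9.
No augmenting path remains; maximum flow = 9.
By max-flow min-cut, the minimum cut capacity equals the max flow.
In the residual graph, reachable from Res: {Res, A, B, C, D}.
Min-cut edges: A→E (5), C→Out (2), D→Out (2); capacity 5 + 2 + 2 = 9.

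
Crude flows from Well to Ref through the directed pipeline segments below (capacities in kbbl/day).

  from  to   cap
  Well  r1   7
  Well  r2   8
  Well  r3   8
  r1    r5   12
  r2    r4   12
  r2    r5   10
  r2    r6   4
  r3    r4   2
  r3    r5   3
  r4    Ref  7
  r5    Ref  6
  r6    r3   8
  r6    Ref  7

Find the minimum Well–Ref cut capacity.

Augment Well→r1→r5→Ref: bottleneck 6, flow now 6.
Augment Well→r2→r4→Ref: bottleneck 7, flow now 13.
Augment Well→r2→r6→Ref: bottleneck 1, flow now 14.
Augment Well→r3→r4→r2→r6→Ref: bottleneck 2, flow now 16. (uses reverse residual edge)
No augmenting path remains; maximum flow = 16.
By max-flow min-cut, the minimum cut capacity equals the max flow.
In the residual graph, reachable from Well: {Well, r1, r3, r5}.
Min-cut edges: Well→r2 (8), r3→r4 (2), r5→Ref (6); capacity 8 + 2 + 6 = 16.

16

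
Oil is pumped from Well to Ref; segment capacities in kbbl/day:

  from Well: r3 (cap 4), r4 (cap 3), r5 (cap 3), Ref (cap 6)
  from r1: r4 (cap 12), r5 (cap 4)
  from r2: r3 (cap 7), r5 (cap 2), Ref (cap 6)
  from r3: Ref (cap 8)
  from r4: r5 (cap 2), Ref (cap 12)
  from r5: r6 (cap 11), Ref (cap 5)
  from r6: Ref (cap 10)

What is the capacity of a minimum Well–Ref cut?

Augment Well→Ref: bottleneck 6, flow now 6.
Augment Well→r3→Ref: bottleneck 4, flow now 10.
Augment Well→r4→Ref: bottleneck 3, flow now 13.
Augment Well→r5→Ref: bottleneck 3, flow now 16.
No augmenting path remains; maximum flow = 16.
By max-flow min-cut, the minimum cut capacity equals the max flow.
In the residual graph, reachable from Well: {Well}.
Min-cut edges: Well→r3 (4), Well→r4 (3), Well→r5 (3), Well→Ref (6); capacity 4 + 3 + 3 + 6 = 16.

16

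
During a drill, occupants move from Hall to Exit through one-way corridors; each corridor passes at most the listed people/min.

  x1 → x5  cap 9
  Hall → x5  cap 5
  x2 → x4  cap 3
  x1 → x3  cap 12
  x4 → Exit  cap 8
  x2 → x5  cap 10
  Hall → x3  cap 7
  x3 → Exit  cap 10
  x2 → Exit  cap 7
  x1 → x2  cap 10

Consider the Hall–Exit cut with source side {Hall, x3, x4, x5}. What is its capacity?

18

Edges leaving {Hall, x3, x4, x5}: x3→Exit (10), x4→Exit (8).
Cut capacity = 10 + 8 = 18.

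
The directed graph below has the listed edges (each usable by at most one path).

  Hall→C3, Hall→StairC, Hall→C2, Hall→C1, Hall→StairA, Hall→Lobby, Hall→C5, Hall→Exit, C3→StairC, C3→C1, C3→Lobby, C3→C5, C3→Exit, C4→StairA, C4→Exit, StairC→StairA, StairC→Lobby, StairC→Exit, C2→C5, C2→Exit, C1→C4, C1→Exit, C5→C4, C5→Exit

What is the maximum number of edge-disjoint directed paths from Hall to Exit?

6

Assign every edge capacity 1; by Menger, the answer equals the max flow.
Path Hall→Exit (+1); total 1.
Path Hall→C3→Exit (+1); total 2.
Path Hall→StairC→Exit (+1); total 3.
Path Hall→C2→Exit (+1); total 4.
Path Hall→C1→Exit (+1); total 5.
Path Hall→C5→Exit (+1); total 6.
No residual Hall→Exit path; max flow = 6.
Certifying cut of size 6: {Hall→C1, Hall→C2, Hall→C3, Hall→C5, Hall→Exit, Hall→StairC}.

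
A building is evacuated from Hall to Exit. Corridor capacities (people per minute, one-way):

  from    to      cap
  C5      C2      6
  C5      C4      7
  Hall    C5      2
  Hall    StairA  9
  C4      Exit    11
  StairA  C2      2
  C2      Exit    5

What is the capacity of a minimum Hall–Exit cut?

4

Augment Hall→C5→C2→Exit: bottleneck 2, flow now 2.
Augment Hall→StairA→C2→Exit: bottleneck 2, flow now 4.
No augmenting path remains; maximum flow = 4.
By max-flow min-cut, the minimum cut capacity equals the max flow.
In the residual graph, reachable from Hall: {Hall, StairA}.
Min-cut edges: Hall→C5 (2), StairA→C2 (2); capacity 2 + 2 = 4.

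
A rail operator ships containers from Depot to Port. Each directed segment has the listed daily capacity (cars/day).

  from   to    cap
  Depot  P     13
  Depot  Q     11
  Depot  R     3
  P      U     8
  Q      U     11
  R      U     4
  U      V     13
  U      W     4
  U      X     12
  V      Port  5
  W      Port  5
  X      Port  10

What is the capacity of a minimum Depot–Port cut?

Augment Depot→P→U→V→Port: bottleneck 5, flow now 5.
Augment Depot→P→U→W→Port: bottleneck 3, flow now 8.
Augment Depot→Q→U→W→Port: bottleneck 1, flow now 9.
Augment Depot→Q→U→X→Port: bottleneck 10, flow now 19.
No augmenting path remains; maximum flow = 19.
By max-flow min-cut, the minimum cut capacity equals the max flow.
In the residual graph, reachable from Depot: {Depot, P, Q, R, U, V, X}.
Min-cut edges: U→W (4), V→Port (5), X→Port (10); capacity 4 + 5 + 10 = 19.

19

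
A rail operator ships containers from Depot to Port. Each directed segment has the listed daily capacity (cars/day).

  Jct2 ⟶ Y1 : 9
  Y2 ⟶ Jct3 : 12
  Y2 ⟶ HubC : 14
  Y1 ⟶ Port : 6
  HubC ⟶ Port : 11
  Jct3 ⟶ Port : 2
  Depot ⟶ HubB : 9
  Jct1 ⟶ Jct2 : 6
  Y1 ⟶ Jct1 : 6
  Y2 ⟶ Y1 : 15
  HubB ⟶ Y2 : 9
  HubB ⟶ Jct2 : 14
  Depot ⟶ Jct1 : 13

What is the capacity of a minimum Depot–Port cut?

15

Augment Depot→HubB→Jct2→Y1→Port: bottleneck 6, flow now 6.
Augment Depot→HubB→Y2→Jct3→Port: bottleneck 2, flow now 8.
Augment Depot→HubB→Y2→HubC→Port: bottleneck 1, flow now 9.
Augment Depot→Jct1→Jct2→HubB→Y2→HubC→Port: bottleneck 6, flow now 15. (uses reverse residual edge)
No augmenting path remains; maximum flow = 15.
By max-flow min-cut, the minimum cut capacity equals the max flow.
In the residual graph, reachable from Depot: {Depot, Jct1}.
Min-cut edges: Depot→HubB (9), Jct1→Jct2 (6); capacity 9 + 6 = 15.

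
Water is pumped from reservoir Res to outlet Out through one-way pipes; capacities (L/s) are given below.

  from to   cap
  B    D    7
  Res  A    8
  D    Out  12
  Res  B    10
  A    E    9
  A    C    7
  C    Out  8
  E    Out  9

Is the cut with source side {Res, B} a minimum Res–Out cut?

Given cut capacity: 8 + 7 = 15.
Augment Res→A→C→Out: bottleneck 7, flow now 7.
Augment Res→A→E→Out: bottleneck 1, flow now 8.
Augment Res→B→D→Out: bottleneck 7, flow now 15.
No augmenting path remains; maximum flow = 15.
Cut capacity 15 equals the max flow, so it is a minimum cut.

Yes — it is a minimum cut (capacity 15).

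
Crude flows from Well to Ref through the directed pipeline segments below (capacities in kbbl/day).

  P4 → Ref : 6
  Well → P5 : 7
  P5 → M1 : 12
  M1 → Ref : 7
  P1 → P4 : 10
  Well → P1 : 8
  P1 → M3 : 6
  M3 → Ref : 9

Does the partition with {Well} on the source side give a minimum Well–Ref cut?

Yes — it is a minimum cut (capacity 15).

Given cut capacity: 7 + 8 = 15.
Augment Well→P5→M1→Ref: bottleneck 7, flow now 7.
Augment Well→P1→P4→Ref: bottleneck 6, flow now 13.
Augment Well→P1→M3→Ref: bottleneck 2, flow now 15.
No augmenting path remains; maximum flow = 15.
Cut capacity 15 equals the max flow, so it is a minimum cut.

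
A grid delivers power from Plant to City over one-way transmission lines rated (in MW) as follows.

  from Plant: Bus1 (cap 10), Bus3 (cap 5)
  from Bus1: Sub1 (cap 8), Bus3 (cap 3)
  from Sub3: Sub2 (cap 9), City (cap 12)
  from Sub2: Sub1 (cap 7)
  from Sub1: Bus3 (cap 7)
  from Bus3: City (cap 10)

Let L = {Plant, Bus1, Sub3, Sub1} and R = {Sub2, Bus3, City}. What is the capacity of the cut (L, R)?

36

Edges leaving {Plant, Bus1, Sub3, Sub1}: Plant→Bus3 (5), Bus1→Bus3 (3), Sub3→Sub2 (9), Sub3→City (12), Sub1→Bus3 (7).
Cut capacity = 5 + 3 + 9 + 12 + 7 = 36.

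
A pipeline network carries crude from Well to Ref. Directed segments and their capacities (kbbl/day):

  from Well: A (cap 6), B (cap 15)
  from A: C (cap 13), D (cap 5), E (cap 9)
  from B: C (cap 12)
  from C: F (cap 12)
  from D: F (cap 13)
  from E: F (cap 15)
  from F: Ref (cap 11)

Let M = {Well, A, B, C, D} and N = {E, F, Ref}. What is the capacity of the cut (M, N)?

34

Edges leaving {Well, A, B, C, D}: A→E (9), C→F (12), D→F (13).
Cut capacity = 9 + 12 + 13 = 34.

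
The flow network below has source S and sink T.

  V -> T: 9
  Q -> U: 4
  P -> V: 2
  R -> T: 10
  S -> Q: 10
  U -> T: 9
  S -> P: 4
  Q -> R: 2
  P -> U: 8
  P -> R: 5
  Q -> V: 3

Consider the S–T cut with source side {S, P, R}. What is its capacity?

Edges leaving {S, P, R}: S→Q (10), P→U (8), P→V (2), R→T (10).
Cut capacity = 10 + 8 + 2 + 10 = 30.

30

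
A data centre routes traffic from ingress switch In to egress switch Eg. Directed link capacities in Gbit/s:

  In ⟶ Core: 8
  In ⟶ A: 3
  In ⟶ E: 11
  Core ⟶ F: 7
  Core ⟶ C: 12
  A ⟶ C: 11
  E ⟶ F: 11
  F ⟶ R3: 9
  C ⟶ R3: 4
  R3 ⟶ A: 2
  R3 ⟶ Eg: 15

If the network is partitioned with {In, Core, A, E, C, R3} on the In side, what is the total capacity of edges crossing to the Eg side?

Edges leaving {In, Core, A, E, C, R3}: Core→F (7), E→F (11), R3→Eg (15).
Cut capacity = 7 + 11 + 15 = 33.

33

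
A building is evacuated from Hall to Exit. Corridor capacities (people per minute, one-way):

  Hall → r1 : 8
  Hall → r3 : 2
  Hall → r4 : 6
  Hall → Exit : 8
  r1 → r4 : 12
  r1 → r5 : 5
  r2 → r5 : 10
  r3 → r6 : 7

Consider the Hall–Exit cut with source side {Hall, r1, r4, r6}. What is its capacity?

Edges leaving {Hall, r1, r4, r6}: Hall→r3 (2), Hall→Exit (8), r1→r5 (5).
Cut capacity = 2 + 8 + 5 = 15.

15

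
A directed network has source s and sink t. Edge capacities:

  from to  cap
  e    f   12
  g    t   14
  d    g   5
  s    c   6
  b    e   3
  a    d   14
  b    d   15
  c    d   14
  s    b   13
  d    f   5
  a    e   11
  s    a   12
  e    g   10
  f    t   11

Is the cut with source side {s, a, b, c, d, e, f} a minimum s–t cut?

No — its capacity is 26, but the minimum cut has capacity 24.

Given cut capacity: 5 + 10 + 11 = 26.
Augment s→a→d→f→t: bottleneck 5, flow now 5.
Augment s→a→d→g→t: bottleneck 5, flow now 10.
Augment s→a→e→f→t: bottleneck 2, flow now 12.
Augment s→b→e→f→t: bottleneck 3, flow now 15.
Augment s→b→d→a→e→f→t: bottleneck 1, flow now 16. (uses reverse residual edge)
Augment s→b→d→a→e→g→t: bottleneck 8, flow now 24. (uses reverse residual edge)
No augmenting path remains; maximum flow = 24.
In the residual graph, reachable from s: {s, a, b, c, d}.
Min-cut edges: a→e (11), b→e (3), d→f (5), d→g (5); capacity 11 + 3 + 5 + 5 = 24.
Cut capacity 26 exceeds the max flow 24, so it is not minimum.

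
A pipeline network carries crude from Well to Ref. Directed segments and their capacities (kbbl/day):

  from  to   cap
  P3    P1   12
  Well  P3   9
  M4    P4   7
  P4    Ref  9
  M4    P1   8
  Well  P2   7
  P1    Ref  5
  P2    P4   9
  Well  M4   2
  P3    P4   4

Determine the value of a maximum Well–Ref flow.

14

Augment Well→M4→P1→Ref: bottleneck 2, flow now 2.
Augment Well→P2→P4→Ref: bottleneck 7, flow now 9.
Augment Well→P3→P1→Ref: bottleneck 3, flow now 12.
Augment Well→P3→P4→Ref: bottleneck 2, flow now 14.
No augmenting path remains; maximum flow = 14.
In the residual graph, reachable from Well: {Well, M4, P2, P3, P1, P4}.
Min-cut edges: P1→Ref (5), P4→Ref (9); capacity 5 + 9 = 14.
This cut is saturated, so no flow can exceed 14.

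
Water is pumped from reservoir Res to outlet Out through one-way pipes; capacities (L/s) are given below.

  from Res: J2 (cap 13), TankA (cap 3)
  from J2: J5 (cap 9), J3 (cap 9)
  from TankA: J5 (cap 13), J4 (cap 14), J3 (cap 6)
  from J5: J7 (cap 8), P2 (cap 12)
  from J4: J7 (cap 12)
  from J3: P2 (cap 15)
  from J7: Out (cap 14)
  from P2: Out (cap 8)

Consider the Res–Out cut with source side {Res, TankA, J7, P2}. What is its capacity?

68

Edges leaving {Res, TankA, J7, P2}: Res→J2 (13), TankA→J5 (13), TankA→J4 (14), TankA→J3 (6), J7→Out (14), P2→Out (8).
Cut capacity = 13 + 13 + 14 + 6 + 14 + 8 = 68.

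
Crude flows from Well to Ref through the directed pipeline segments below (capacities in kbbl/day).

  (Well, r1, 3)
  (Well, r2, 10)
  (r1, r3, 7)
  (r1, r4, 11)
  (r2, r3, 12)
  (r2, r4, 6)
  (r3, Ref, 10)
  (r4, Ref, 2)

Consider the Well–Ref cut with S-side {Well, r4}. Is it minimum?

No — its capacity is 15, but the minimum cut has capacity 12.

Given cut capacity: 3 + 10 + 2 = 15.
Augment Well→r1→r3→Ref: bottleneck 3, flow now 3.
Augment Well→r2→r3→Ref: bottleneck 7, flow now 10.
Augment Well→r2→r4→Ref: bottleneck 2, flow now 12.
No augmenting path remains; maximum flow = 12.
In the residual graph, reachable from Well: {Well, r1, r2, r3, r4}.
Min-cut edges: r3→Ref (10), r4→Ref (2); capacity 10 + 2 = 12.
Cut capacity 15 exceeds the max flow 12, so it is not minimum.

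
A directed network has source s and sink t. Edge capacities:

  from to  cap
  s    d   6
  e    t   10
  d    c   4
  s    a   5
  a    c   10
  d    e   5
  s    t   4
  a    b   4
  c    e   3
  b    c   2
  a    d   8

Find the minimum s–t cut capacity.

Augment s→t: bottleneck 4, flow now 4.
Augment s→d→e→t: bottleneck 5, flow now 9.
Augment s→a→c→e→t: bottleneck 3, flow now 12.
No augmenting path remains; maximum flow = 12.
By max-flow min-cut, the minimum cut capacity equals the max flow.
In the residual graph, reachable from s: {s, a, b, c, d}.
Min-cut edges: s→t (4), c→e (3), d→e (5); capacity 4 + 3 + 5 = 12.

12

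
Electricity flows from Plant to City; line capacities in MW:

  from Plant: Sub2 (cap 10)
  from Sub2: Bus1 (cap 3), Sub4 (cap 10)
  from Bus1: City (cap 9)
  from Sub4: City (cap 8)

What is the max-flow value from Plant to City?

10

Augment Plant→Sub2→Bus1→City: bottleneck 3, flow now 3.
Augment Plant→Sub2→Sub4→City: bottleneck 7, flow now 10.
No augmenting path remains; maximum flow = 10.
In the residual graph, reachable from Plant: {Plant}.
Min-cut edges: Plant→Sub2 (10); capacity 10 = 10.
This cut is saturated, so no flow can exceed 10.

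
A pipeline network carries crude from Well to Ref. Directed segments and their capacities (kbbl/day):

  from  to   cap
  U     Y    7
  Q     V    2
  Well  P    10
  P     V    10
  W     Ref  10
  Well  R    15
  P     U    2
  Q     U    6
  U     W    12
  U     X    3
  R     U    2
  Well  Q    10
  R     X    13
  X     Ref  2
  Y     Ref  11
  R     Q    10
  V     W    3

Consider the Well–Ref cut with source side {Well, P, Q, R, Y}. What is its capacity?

46

Edges leaving {Well, P, Q, R, Y}: P→U (2), P→V (10), Q→U (6), Q→V (2), R→U (2), R→X (13), Y→Ref (11).
Cut capacity = 2 + 10 + 6 + 2 + 2 + 13 + 11 = 46.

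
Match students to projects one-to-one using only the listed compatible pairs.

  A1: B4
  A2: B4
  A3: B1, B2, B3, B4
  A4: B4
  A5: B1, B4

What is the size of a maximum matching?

Unit-capacity flow: source→left, listed edges, right→sink; max matching = max flow.
Augmenting path A1→B4 (+1); matched 1.
Augmenting path A3→B1 (+1); matched 2.
Augmenting path A5→B1→A3→B2 (+1); matched 3.
No augmenting path remains; maximum matching = 3.
König certificate: {A3, A5, B4} is a vertex cover of size 3 (every listed pair touches it), so no matching can be larger.

3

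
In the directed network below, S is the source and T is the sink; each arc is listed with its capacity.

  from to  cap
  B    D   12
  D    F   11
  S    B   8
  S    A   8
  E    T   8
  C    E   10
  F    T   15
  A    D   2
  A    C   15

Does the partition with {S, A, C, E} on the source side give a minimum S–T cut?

No — its capacity is 18, but the minimum cut has capacity 16.

Given cut capacity: 8 + 2 + 8 = 18.
Augment S→A→C→E→T: bottleneck 8, flow now 8.
Augment S→B→D→F→T: bottleneck 8, flow now 16.
No augmenting path remains; maximum flow = 16.
In the residual graph, reachable from S: {S}.
Min-cut edges: S→A (8), S→B (8); capacity 8 + 8 = 16.
Cut capacity 18 exceeds the max flow 16, so it is not minimum.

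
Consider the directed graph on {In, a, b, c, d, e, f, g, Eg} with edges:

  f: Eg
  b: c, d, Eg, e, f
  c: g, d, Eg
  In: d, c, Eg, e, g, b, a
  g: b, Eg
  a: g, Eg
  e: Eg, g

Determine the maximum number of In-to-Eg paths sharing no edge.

6

Assign every edge capacity 1; by Menger, the answer equals the max flow.
Path In→Eg (+1); total 1.
Path In→a→Eg (+1); total 2.
Path In→b→Eg (+1); total 3.
Path In→c→Eg (+1); total 4.
Path In→e→Eg (+1); total 5.
Path In→g→Eg (+1); total 6.
No residual In→Eg path; max flow = 6.
Certifying cut of size 6: {In→Eg, In→a, In→b, In→c, In→e, In→g}.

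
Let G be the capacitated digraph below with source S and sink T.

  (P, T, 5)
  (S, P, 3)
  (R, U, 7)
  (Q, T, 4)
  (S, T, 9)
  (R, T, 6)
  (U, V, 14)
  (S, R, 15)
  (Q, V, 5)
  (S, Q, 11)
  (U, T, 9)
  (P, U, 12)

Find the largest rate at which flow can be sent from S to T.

Augment S→T: bottleneck 9, flow now 9.
Augment S→P→T: bottleneck 3, flow now 12.
Augment S→Q→T: bottleneck 4, flow now 16.
Augment S→R→T: bottleneck 6, flow now 22.
Augment S→R→U→T: bottleneck 7, flow now 29.
No augmenting path remains; maximum flow = 29.
In the residual graph, reachable from S: {S, Q, R, V}.
Min-cut edges: S→P (3), S→T (9), Q→T (4), R→U (7), R→T (6); capacity 3 + 9 + 4 + 7 + 6 = 29.
This cut is saturated, so no flow can exceed 29.

29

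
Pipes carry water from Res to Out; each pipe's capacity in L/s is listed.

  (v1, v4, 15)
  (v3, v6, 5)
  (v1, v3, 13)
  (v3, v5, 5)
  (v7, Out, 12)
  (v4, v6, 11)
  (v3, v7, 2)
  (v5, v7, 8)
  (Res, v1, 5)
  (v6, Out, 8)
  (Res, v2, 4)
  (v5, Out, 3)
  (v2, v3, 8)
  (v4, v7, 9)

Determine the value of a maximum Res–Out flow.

Augment Res→v1→v3→v5→Out: bottleneck 3, flow now 3.
Augment Res→v1→v3→v6→Out: bottleneck 2, flow now 5.
Augment Res→v2→v3→v6→Out: bottleneck 3, flow now 8.
Augment Res→v2→v3→v7→Out: bottleneck 1, flow now 9.
No augmenting path remains; maximum flow = 9.
In the residual graph, reachable from Res: {Res}.
Min-cut edges: Res→v1 (5), Res→v2 (4); capacity 5 + 4 = 9.
This cut is saturated, so no flow can exceed 9.

9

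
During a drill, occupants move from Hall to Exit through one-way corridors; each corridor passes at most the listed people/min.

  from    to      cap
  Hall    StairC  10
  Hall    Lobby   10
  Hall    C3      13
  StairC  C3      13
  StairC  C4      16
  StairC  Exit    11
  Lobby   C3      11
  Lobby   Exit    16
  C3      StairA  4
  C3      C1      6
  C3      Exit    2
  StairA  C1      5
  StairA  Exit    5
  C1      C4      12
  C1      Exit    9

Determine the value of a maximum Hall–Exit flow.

Augment Hall→StairC→Exit: bottleneck 10, flow now 10.
Augment Hall→Lobby→Exit: bottleneck 10, flow now 20.
Augment Hall→C3→Exit: bottleneck 2, flow now 22.
Augment Hall→C3→StairA→Exit: bottleneck 4, flow now 26.
Augment Hall→C3→C1→Exit: bottleneck 6, flow now 32.
No augmenting path remains; maximum flow = 32.
In the residual graph, reachable from Hall: {Hall, C3}.
Min-cut edges: Hall→StairC (10), Hall→Lobby (10), C3→StairA (4), C3→C1 (6), C3→Exit (2); capacity 10 + 10 + 4 + 6 + 2 = 32.
This cut is saturated, so no flow can exceed 32.

32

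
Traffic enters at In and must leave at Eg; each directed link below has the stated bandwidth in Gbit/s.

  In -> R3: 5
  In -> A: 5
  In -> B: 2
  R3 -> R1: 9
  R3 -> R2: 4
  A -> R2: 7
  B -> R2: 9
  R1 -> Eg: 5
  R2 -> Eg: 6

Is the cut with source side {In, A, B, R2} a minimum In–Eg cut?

Yes — it is a minimum cut (capacity 11).

Given cut capacity: 5 + 6 = 11.
Augment In→R3→R1→Eg: bottleneck 5, flow now 5.
Augment In→A→R2→Eg: bottleneck 5, flow now 10.
Augment In→B→R2→Eg: bottleneck 1, flow now 11.
No augmenting path remains; maximum flow = 11.
Cut capacity 11 equals the max flow, so it is a minimum cut.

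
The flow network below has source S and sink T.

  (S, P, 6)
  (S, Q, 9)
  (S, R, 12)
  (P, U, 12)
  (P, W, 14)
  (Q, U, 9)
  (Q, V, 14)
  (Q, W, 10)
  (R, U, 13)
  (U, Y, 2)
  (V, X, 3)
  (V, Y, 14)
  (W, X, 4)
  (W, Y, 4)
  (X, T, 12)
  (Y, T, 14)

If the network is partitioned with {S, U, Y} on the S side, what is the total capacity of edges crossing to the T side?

Edges leaving {S, U, Y}: S→P (6), S→Q (9), S→R (12), Y→T (14).
Cut capacity = 6 + 9 + 12 + 14 = 41.

41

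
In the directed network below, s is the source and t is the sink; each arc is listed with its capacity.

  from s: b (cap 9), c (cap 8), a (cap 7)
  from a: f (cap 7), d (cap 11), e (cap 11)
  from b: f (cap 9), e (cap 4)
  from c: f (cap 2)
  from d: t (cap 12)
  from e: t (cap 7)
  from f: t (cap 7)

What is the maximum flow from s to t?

Augment s→a→d→t: bottleneck 7, flow now 7.
Augment s→b→e→t: bottleneck 4, flow now 11.
Augment s→b→f→t: bottleneck 5, flow now 16.
Augment s→c→f→t: bottleneck 2, flow now 18.
No augmenting path remains; maximum flow = 18.
In the residual graph, reachable from s: {s, c}.
Min-cut edges: s→a (7), s→b (9), c→f (2); capacity 7 + 9 + 2 = 18.
This cut is saturated, so no flow can exceed 18.

18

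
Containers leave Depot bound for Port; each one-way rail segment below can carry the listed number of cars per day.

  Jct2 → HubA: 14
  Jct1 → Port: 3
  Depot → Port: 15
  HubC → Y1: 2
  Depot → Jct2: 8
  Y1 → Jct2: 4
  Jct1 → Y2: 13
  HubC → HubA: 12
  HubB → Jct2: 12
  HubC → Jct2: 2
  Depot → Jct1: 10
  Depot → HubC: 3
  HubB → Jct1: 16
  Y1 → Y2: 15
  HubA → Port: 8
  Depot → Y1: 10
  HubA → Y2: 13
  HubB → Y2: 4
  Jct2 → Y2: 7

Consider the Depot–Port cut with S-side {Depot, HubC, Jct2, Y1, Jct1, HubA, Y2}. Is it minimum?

Given cut capacity: 15 + 3 + 8 = 26.
Augment Depot→Port: bottleneck 15, flow now 15.
Augment Depot→Jct1→Port: bottleneck 3, flow now 18.
Augment Depot→HubC→HubA→Port: bottleneck 3, flow now 21.
Augment Depot→Jct2→HubA→Port: bottleneck 5, flow now 26.
No augmenting path remains; maximum flow = 26.
Cut capacity 26 equals the max flow, so it is a minimum cut.

Yes — it is a minimum cut (capacity 26).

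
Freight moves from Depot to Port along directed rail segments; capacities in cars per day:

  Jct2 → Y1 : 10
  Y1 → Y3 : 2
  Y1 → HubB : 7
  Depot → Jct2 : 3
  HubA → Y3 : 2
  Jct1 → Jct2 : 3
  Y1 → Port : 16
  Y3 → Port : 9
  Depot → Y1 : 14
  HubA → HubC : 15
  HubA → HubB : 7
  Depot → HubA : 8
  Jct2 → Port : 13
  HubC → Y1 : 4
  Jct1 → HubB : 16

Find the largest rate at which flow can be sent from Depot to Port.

Augment Depot→Jct2→Port: bottleneck 3, flow now 3.
Augment Depot→Y1→Port: bottleneck 14, flow now 17.
Augment Depot→HubA→Y3→Port: bottleneck 2, flow now 19.
Augment Depot→HubA→HubC→Y1→Port: bottleneck 2, flow now 21.
Augment Depot→HubA→HubC→Y1→Y3→Port: bottleneck 2, flow now 23.
No augmenting path remains; maximum flow = 23.
In the residual graph, reachable from Depot: {Depot, HubA, HubB, HubC}.
Min-cut edges: Depot→Jct2 (3), Depot→Y1 (14), HubA→Y3 (2), HubC→Y1 (4); capacity 3 + 14 + 2 + 4 = 23.
This cut is saturated, so no flow can exceed 23.

23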